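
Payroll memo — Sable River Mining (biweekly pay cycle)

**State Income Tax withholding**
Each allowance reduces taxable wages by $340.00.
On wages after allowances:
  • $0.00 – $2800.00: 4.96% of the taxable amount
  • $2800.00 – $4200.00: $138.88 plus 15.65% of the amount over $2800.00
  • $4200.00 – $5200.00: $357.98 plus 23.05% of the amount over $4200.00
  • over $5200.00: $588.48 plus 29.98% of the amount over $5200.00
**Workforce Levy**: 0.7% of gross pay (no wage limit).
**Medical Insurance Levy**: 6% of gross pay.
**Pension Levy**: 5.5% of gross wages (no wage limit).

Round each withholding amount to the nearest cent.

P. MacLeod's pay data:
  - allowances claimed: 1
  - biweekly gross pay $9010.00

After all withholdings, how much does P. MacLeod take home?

State Income Tax: taxable = $9010.00 − 1×$340.00 = $8670.00
  $588.48 + 29.98% × ($8670.00 − $5200.00) = $588.48 + 29.98% × $3470.00 = $1628.79
Workforce Levy: 0.7% × $9010.00 = $63.07
Medical Insurance Levy: 6% × $9010.00 = $540.60
Pension Levy: 5.5% × $9010.00 = $495.55
Total withheld: $1628.79 + $63.07 + $540.60 + $495.55 = $2728.01
Net pay: $9010.00 − $2728.01 = $6281.99

$6281.99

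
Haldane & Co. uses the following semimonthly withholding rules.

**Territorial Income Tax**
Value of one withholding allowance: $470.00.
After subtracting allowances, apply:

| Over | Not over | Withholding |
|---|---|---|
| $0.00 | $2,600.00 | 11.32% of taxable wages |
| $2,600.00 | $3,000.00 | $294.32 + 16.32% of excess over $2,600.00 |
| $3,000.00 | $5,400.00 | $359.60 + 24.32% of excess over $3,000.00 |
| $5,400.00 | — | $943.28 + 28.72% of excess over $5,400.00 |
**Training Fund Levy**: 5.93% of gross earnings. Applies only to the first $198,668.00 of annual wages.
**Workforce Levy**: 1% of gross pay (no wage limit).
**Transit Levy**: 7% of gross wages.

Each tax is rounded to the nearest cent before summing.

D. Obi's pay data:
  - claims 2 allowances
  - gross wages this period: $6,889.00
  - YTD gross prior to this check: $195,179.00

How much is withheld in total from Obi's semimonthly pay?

Territorial Income Tax: taxable = $6,889.00 − 2×$470.00 = $5,949.00
  $943.28 + 28.72% × ($5,949.00 − $5,400.00) = $943.28 + 28.72% × $549.00 = $1,100.95
Training Fund Levy: cap $198,668.00 − YTD $195,179.00 = $3,489.00 subject; 5.93% × $3,489.00 = $206.90
Workforce Levy: 1% × $6,889.00 = $68.89
Transit Levy: 7% × $6,889.00 = $482.23
Total: $1,100.95 + $206.90 + $68.89 + $482.23 = $1,858.97

$1,858.97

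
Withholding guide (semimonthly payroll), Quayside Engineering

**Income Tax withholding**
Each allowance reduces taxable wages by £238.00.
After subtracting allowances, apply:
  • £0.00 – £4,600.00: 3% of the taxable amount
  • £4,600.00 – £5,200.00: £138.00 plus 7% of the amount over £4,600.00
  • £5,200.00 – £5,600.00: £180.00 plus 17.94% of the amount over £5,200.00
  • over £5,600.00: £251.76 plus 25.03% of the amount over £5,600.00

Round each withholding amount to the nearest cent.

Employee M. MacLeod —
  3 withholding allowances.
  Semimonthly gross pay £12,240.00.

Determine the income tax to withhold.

Income Tax: taxable = £12,240.00 − 3×£238.00 = £11,526.00
  £251.76 + 25.03% × (£11,526.00 − £5,600.00) = £251.76 + 25.03% × £5,926.00 = £1,735.04

£1,735.04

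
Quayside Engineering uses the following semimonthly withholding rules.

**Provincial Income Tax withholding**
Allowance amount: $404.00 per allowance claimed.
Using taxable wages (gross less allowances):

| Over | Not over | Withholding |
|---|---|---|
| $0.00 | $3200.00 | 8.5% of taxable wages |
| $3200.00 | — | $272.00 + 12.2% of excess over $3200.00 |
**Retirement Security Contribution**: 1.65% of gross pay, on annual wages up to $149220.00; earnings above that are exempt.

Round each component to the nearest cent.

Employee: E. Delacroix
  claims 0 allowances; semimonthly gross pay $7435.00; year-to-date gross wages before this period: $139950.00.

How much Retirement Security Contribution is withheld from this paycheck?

$122.68

Retirement Security Contribution: 1.65% × $7435.00 = $122.68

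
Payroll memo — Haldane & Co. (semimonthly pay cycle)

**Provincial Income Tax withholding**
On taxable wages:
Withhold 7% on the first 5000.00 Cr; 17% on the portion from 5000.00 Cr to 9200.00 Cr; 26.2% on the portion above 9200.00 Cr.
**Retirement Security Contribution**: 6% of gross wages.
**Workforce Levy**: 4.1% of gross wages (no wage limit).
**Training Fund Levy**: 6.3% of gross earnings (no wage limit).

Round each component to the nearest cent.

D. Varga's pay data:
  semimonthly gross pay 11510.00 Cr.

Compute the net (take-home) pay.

7953.14 Cr

Provincial Income Tax: taxable = 11510.00 Cr
  1064.00 Cr + 26.2% × (11510.00 Cr − 9200.00 Cr) = 1064.00 Cr + 26.2% × 2310.00 Cr = 1669.22 Cr
Retirement Security Contribution: 6% × 11510.00 Cr = 690.60 Cr
Workforce Levy: 4.1% × 11510.00 Cr = 471.91 Cr
Training Fund Levy: 6.3% × 11510.00 Cr = 725.13 Cr
Total withheld: 1669.22 Cr + 690.60 Cr + 471.91 Cr + 725.13 Cr = 3556.86 Cr
Net pay: 11510.00 Cr − 3556.86 Cr = 7953.14 Cr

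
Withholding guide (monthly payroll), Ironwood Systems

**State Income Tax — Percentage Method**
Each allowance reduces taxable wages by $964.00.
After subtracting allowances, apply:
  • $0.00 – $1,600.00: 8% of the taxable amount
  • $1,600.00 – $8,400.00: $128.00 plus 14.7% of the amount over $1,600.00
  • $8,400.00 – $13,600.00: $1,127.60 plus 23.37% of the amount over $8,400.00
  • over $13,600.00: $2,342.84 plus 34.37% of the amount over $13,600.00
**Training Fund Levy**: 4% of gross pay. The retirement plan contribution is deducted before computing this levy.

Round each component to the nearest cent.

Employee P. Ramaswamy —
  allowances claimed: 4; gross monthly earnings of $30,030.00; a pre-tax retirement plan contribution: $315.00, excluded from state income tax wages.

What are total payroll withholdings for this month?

State Income Tax: taxable = $30,030.00 − $315.00 − 4×$964.00 = $25,859.00
  $2,342.84 + 34.37% × ($25,859.00 − $13,600.00) = $2,342.84 + 34.37% × $12,259.00 = $6,556.26
Training Fund Levy: 4% × $29,715.00 = $1,188.60
Total: $6,556.26 + $1,188.60 = $7,744.86

$7,744.86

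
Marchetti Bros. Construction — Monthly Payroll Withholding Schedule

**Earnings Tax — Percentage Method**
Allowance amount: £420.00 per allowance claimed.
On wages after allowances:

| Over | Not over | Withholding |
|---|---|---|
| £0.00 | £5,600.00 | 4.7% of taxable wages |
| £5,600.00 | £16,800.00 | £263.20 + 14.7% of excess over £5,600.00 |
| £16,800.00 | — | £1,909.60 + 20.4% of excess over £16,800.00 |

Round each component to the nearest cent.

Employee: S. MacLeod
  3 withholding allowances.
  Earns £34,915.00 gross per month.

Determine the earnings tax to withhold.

Earnings Tax: taxable = £34,915.00 − 3×£420.00 = £33,655.00
  £1,909.60 + 20.4% × (£33,655.00 − £16,800.00) = £1,909.60 + 20.4% × £16,855.00 = £5,348.02

£5,348.02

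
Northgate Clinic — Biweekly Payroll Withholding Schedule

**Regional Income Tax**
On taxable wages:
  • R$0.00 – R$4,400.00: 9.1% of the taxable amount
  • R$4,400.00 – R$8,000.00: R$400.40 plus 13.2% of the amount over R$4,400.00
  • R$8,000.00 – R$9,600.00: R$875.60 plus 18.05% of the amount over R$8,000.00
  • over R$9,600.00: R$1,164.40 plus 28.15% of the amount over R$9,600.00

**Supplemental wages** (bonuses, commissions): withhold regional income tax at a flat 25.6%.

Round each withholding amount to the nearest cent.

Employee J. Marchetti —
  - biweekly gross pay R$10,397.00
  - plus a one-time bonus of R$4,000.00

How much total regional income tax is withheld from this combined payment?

R$2,412.76

Regional Income Tax: taxable = R$10,397.00
  R$1,164.40 + 28.15% × (R$10,397.00 − R$9,600.00) = R$1,164.40 + 28.15% × R$797.00 = R$1,388.76
Supplemental (25.6% flat on bonus): 25.6% × R$4,000.00 = R$1,024.00
Total regional income tax: R$1,388.76 + R$1,024.00 = R$2,412.76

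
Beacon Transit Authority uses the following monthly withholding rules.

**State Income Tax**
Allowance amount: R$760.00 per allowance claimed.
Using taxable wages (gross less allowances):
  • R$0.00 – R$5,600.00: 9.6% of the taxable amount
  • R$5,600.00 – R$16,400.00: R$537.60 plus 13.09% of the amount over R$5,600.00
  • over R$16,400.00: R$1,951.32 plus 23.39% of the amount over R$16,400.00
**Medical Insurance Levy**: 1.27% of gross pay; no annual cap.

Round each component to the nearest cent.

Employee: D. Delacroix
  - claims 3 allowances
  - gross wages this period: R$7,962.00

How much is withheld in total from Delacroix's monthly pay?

State Income Tax: taxable = R$7,962.00 − 3×R$760.00 = R$5,682.00
  R$537.60 + 13.09% × (R$5,682.00 − R$5,600.00) = R$537.60 + 13.09% × R$82.00 = R$548.33
Medical Insurance Levy: 1.27% × R$7,962.00 = R$101.12
Total: R$548.33 + R$101.12 = R$649.45

R$649.45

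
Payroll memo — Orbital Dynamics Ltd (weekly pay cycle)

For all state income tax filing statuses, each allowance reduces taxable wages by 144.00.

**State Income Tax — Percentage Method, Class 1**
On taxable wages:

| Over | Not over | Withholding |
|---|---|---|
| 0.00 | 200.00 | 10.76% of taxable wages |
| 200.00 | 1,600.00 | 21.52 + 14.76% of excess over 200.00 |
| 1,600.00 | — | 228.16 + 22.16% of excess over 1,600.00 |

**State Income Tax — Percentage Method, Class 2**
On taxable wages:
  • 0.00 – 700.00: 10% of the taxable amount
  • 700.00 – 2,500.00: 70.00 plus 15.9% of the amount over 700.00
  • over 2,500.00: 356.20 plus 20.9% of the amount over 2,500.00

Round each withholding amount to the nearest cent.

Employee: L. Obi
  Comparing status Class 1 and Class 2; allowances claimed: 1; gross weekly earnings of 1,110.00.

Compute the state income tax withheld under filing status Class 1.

134.58

State Income Tax (Class 1): taxable = 1,110.00 − 1×144.00 = 966.00
  21.52 + 14.76% × (966.00 − 200.00) = 21.52 + 14.76% × 766.00 = 134.58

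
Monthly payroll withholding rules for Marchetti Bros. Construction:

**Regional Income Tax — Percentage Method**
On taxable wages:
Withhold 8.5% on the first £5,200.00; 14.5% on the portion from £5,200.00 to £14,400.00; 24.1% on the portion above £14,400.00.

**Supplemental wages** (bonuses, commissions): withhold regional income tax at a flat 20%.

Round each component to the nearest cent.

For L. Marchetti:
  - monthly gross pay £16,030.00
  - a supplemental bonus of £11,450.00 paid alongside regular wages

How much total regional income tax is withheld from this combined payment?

£4,458.83

Regional Income Tax: taxable = £16,030.00
  £1,776.00 + 24.1% × (£16,030.00 − £14,400.00) = £1,776.00 + 24.1% × £1,630.00 = £2,168.83
Supplemental (20% flat on bonus): 20% × £11,450.00 = £2,290.00
Total regional income tax: £2,168.83 + £2,290.00 = £4,458.83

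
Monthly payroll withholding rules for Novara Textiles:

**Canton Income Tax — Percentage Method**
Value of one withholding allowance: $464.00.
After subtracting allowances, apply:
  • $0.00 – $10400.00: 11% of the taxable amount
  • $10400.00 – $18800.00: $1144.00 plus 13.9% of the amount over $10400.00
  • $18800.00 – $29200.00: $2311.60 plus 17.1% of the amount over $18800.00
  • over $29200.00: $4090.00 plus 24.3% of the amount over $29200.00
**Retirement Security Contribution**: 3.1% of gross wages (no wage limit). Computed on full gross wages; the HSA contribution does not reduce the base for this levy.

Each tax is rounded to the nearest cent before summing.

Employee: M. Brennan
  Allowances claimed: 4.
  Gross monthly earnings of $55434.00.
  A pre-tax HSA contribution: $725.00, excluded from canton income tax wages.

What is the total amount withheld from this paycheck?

$11556.13

Canton Income Tax: taxable = $55434.00 − $725.00 − 4×$464.00 = $52853.00
  $4090.00 + 24.3% × ($52853.00 − $29200.00) = $4090.00 + 24.3% × $23653.00 = $9837.68
Retirement Security Contribution: 3.1% × $55434.00 = $1718.45
Total: $9837.68 + $1718.45 = $11556.13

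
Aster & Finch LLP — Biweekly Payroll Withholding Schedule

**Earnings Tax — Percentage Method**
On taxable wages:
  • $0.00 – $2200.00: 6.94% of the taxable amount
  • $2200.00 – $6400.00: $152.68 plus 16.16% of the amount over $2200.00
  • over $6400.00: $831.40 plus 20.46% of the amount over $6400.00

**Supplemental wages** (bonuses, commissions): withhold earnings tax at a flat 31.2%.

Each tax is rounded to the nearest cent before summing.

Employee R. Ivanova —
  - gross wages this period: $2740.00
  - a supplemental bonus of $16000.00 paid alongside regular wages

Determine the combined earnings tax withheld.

Earnings Tax: taxable = $2740.00
  $152.68 + 16.16% × ($2740.00 − $2200.00) = $152.68 + 16.16% × $540.00 = $239.94
Supplemental (31.2% flat on bonus): 31.2% × $16000.00 = $4992.00
Total earnings tax: $239.94 + $4992.00 = $5231.94

$5231.94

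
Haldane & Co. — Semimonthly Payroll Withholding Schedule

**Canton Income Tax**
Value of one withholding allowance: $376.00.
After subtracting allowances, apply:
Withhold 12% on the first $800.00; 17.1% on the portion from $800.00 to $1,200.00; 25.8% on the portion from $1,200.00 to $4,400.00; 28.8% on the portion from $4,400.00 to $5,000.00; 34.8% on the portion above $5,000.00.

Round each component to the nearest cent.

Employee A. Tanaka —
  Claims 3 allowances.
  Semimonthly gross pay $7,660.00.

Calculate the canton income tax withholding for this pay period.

$1,695.94

Canton Income Tax: taxable = $7,660.00 − 3×$376.00 = $6,532.00
  $1,162.80 + 34.8% × ($6,532.00 − $5,000.00) = $1,162.80 + 34.8% × $1,532.00 = $1,695.94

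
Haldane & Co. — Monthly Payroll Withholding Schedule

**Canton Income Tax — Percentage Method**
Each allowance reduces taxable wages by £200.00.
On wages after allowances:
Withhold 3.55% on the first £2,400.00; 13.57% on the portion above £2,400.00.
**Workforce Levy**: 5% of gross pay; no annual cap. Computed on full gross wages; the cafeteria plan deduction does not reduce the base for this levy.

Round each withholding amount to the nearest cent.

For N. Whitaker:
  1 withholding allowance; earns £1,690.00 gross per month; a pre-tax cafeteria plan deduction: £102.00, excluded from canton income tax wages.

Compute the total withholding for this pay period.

Canton Income Tax: taxable = £1,690.00 − £102.00 − 1×£200.00 = £1,388.00
  3.55% × £1,388.00 = £49.27
Workforce Levy: 5% × £1,690.00 = £84.50
Total: £49.27 + £84.50 = £133.77

£133.77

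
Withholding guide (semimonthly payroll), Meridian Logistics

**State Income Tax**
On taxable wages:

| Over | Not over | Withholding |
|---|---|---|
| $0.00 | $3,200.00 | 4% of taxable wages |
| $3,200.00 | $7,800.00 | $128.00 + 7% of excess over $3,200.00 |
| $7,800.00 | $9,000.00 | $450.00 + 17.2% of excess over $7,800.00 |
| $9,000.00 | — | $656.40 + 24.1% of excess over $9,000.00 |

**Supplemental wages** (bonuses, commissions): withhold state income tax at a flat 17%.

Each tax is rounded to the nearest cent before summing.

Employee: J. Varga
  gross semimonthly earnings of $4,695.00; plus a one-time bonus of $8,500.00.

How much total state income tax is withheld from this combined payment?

$1,677.65

State Income Tax: taxable = $4,695.00
  $128.00 + 7% × ($4,695.00 − $3,200.00) = $128.00 + 7% × $1,495.00 = $232.65
Supplemental (17% flat on bonus): 17% × $8,500.00 = $1,445.00
Total state income tax: $232.65 + $1,445.00 = $1,677.65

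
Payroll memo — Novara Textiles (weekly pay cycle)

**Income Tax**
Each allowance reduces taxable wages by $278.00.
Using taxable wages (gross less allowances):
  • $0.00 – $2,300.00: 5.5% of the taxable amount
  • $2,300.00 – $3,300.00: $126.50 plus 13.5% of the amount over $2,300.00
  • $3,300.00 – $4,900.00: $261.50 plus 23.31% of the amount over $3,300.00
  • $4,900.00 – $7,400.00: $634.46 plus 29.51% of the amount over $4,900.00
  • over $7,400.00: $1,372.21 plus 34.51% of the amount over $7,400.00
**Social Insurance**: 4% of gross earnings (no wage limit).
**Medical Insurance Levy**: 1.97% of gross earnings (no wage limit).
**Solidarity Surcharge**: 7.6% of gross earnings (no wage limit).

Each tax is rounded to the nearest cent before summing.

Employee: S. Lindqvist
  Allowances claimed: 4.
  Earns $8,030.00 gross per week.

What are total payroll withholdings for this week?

$2,319.64

Income Tax: taxable = $8,030.00 − 4×$278.00 = $6,918.00
  $634.46 + 29.51% × ($6,918.00 − $4,900.00) = $634.46 + 29.51% × $2,018.00 = $1,229.97
Social Insurance: 4% × $8,030.00 = $321.20
Medical Insurance Levy: 1.97% × $8,030.00 = $158.19
Solidarity Surcharge: 7.6% × $8,030.00 = $610.28
Total: $1,229.97 + $321.20 + $158.19 + $610.28 = $2,319.64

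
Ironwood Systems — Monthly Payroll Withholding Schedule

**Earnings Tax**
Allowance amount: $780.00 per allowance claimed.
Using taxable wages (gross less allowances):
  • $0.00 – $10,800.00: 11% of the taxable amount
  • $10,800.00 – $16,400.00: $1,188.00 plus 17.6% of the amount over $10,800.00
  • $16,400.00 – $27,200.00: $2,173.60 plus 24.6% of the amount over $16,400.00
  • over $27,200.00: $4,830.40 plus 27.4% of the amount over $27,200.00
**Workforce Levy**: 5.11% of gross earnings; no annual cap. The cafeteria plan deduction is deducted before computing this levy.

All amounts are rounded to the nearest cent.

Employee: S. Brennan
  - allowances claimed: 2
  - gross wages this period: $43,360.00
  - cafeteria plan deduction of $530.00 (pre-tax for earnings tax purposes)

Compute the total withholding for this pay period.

Earnings Tax: taxable = $43,360.00 − $530.00 − 2×$780.00 = $41,270.00
  $4,830.40 + 27.4% × ($41,270.00 − $27,200.00) = $4,830.40 + 27.4% × $14,070.00 = $8,685.58
Workforce Levy: 5.11% × $42,830.00 = $2,188.61
Total: $8,685.58 + $2,188.61 = $10,874.19

$10,874.19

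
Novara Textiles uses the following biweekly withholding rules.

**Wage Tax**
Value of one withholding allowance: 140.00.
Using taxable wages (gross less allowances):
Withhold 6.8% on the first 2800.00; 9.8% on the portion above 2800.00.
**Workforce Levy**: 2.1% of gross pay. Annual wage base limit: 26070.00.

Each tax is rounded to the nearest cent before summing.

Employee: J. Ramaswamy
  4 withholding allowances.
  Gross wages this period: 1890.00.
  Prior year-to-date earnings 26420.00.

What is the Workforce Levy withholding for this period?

0.00

Workforce Levy: YTD 26420.00 ≥ cap 26070.00 → 0.00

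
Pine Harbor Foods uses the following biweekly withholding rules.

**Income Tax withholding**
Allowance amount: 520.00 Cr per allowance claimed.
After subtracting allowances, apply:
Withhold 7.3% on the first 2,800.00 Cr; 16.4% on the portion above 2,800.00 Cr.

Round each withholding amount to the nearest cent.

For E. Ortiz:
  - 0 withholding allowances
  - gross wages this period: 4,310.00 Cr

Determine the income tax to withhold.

452.04 Cr

Income Tax: taxable = 4,310.00 Cr
  204.40 Cr + 16.4% × (4,310.00 Cr − 2,800.00 Cr) = 204.40 Cr + 16.4% × 1,510.00 Cr = 452.04 Cr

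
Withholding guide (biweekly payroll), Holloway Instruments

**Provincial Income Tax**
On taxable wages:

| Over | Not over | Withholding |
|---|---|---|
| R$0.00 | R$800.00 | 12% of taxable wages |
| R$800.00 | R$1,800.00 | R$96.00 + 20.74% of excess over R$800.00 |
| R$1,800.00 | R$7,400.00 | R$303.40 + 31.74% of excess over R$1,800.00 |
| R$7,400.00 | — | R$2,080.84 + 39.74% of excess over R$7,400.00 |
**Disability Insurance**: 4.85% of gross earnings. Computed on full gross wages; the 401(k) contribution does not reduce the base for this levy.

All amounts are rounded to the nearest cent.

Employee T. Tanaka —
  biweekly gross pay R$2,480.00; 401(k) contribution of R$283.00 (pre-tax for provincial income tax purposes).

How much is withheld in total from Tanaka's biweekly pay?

R$549.69

Provincial Income Tax: taxable = R$2,480.00 − R$283.00 = R$2,197.00
  R$303.40 + 31.74% × (R$2,197.00 − R$1,800.00) = R$303.40 + 31.74% × R$397.00 = R$429.41
Disability Insurance: 4.85% × R$2,480.00 = R$120.28
Total: R$429.41 + R$120.28 = R$549.69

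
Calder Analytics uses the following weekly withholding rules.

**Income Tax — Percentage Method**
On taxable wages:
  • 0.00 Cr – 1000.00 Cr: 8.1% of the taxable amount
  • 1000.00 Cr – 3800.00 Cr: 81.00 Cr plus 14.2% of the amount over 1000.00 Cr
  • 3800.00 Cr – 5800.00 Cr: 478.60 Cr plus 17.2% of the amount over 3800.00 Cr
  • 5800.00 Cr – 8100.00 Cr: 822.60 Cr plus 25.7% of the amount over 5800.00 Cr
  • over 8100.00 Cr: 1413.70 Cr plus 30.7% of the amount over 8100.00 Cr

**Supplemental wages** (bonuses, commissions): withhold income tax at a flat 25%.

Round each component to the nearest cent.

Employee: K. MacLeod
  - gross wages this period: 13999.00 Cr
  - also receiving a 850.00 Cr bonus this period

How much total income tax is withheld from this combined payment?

Income Tax: taxable = 13999.00 Cr
  1413.70 Cr + 30.7% × (13999.00 Cr − 8100.00 Cr) = 1413.70 Cr + 30.7% × 5899.00 Cr = 3224.69 Cr
Supplemental (25% flat on bonus): 25% × 850.00 Cr = 212.50 Cr
Total income tax: 3224.69 Cr + 212.50 Cr = 3437.19 Cr

3437.19 Cr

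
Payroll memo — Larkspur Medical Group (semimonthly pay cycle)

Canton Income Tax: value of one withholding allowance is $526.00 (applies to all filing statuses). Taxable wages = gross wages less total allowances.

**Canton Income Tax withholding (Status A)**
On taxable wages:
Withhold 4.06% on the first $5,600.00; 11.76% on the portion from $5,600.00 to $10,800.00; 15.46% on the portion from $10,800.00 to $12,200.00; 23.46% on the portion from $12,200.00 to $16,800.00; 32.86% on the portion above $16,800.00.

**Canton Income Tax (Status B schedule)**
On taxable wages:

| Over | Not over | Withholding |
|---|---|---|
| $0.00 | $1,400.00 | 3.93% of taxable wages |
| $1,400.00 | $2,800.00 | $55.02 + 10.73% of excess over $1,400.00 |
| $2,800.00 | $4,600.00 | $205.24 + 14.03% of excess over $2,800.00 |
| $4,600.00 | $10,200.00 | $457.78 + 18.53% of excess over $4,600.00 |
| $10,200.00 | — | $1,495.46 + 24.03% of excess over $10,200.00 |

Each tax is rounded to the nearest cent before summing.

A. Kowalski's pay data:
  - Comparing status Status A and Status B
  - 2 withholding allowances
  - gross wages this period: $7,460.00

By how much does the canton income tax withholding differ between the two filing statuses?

$470.42

Canton Income Tax (Status A): taxable = $7,460.00 − 2×$526.00 = $6,408.00
  $227.36 + 11.76% × ($6,408.00 − $5,600.00) = $227.36 + 11.76% × $808.00 = $322.38
Canton Income Tax (Status B): taxable = $7,460.00 − 2×$526.00 = $6,408.00
  $457.78 + 18.53% × ($6,408.00 − $4,600.00) = $457.78 + 18.53% × $1,808.00 = $792.80
Difference: |$322.38 − $792.80| = $470.42 (higher under Status B)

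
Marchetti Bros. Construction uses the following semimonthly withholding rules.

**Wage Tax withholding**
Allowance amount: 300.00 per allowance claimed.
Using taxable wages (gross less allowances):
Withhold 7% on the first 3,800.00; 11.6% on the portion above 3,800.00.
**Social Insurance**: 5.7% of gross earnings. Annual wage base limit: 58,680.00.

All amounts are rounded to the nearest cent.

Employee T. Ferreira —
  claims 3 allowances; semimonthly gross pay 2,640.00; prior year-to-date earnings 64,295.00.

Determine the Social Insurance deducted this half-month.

Social Insurance: YTD 64,295.00 ≥ cap 58,680.00 → 0.00

0.00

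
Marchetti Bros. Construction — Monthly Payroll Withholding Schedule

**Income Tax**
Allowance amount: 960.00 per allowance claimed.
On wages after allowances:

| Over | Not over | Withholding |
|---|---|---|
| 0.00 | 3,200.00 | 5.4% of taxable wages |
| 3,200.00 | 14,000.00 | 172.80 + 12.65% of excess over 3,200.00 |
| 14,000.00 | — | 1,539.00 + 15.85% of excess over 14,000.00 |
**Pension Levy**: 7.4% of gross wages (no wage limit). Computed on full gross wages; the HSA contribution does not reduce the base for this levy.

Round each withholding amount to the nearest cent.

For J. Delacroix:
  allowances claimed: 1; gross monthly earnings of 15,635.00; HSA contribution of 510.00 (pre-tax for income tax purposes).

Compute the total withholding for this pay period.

2,722.14

Income Tax: taxable = 15,635.00 − 510.00 − 1×960.00 = 14,165.00
  1,539.00 + 15.85% × (14,165.00 − 14,000.00) = 1,539.00 + 15.85% × 165.00 = 1,565.15
Pension Levy: 7.4% × 15,635.00 = 1,156.99
Total: 1,565.15 + 1,156.99 = 2,722.14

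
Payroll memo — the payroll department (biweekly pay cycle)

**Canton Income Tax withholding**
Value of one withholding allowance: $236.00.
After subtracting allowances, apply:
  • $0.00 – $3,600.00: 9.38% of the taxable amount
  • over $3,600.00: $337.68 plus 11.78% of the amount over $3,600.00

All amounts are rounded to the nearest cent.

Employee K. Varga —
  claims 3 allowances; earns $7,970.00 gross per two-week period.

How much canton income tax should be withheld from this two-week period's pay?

Canton Income Tax: taxable = $7,970.00 − 3×$236.00 = $7,262.00
  $337.68 + 11.78% × ($7,262.00 − $3,600.00) = $337.68 + 11.78% × $3,662.00 = $769.06

$769.06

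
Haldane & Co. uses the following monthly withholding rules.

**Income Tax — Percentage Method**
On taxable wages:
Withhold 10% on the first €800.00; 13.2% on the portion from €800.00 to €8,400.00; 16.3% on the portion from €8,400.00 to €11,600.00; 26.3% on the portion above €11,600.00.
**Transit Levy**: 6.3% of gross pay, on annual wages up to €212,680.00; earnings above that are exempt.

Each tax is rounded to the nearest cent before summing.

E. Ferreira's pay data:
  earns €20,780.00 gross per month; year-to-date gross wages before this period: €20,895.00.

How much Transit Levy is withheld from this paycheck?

€1,309.14

Transit Levy: 6.3% × €20,780.00 = €1,309.14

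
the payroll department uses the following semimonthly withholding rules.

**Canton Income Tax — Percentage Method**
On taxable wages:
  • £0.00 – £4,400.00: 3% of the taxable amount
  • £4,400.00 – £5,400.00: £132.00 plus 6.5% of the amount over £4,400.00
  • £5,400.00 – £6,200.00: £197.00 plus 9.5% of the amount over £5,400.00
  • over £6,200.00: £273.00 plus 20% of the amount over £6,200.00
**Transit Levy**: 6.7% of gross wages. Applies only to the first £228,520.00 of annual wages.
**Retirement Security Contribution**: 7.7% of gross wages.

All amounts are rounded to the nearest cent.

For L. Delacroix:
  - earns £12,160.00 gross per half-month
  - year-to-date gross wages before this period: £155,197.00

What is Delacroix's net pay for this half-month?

Canton Income Tax: taxable = £12,160.00
  £273.00 + 20% × (£12,160.00 − £6,200.00) = £273.00 + 20% × £5,960.00 = £1,465.00
Transit Levy: 6.7% × £12,160.00 = £814.72
Retirement Security Contribution: 7.7% × £12,160.00 = £936.32
Total withheld: £1,465.00 + £814.72 + £936.32 = £3,216.04
Net pay: £12,160.00 − £3,216.04 = £8,943.96

£8,943.96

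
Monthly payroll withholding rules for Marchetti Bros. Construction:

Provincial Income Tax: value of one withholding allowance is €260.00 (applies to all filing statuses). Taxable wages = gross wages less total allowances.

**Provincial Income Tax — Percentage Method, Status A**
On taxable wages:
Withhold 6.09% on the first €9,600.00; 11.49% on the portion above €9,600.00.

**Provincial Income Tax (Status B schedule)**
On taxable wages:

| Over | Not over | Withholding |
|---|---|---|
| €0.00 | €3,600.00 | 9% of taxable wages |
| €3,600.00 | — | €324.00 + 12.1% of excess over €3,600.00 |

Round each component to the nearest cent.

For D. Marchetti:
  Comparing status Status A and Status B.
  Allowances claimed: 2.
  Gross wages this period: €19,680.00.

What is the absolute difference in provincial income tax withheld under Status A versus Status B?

Provincial Income Tax (Status A): taxable = €19,680.00 − 2×€260.00 = €19,160.00
  €584.64 + 11.49% × (€19,160.00 − €9,600.00) = €584.64 + 11.49% × €9,560.00 = €1,683.08
Provincial Income Tax (Status B): taxable = €19,680.00 − 2×€260.00 = €19,160.00
  €324.00 + 12.1% × (€19,160.00 − €3,600.00) = €324.00 + 12.1% × €15,560.00 = €2,206.76
Difference: |€1,683.08 − €2,206.76| = €523.68 (higher under Status B)

€523.68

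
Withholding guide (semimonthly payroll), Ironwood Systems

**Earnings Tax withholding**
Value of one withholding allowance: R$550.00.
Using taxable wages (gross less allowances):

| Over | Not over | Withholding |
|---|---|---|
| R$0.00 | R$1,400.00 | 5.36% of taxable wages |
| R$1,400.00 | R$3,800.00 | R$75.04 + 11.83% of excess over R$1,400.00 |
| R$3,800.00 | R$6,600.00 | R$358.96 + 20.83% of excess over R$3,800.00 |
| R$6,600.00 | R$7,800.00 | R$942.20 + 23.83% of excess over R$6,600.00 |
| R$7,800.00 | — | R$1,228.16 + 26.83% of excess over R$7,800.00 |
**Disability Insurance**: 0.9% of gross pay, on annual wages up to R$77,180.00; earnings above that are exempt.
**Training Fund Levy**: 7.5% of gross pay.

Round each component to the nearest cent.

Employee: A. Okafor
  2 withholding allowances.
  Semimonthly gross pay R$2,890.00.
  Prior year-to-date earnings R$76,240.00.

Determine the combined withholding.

R$346.39

Earnings Tax: taxable = R$2,890.00 − 2×R$550.00 = R$1,790.00
  R$75.04 + 11.83% × (R$1,790.00 − R$1,400.00) = R$75.04 + 11.83% × R$390.00 = R$121.18
Disability Insurance: cap R$77,180.00 − YTD R$76,240.00 = R$940.00 subject; 0.9% × R$940.00 = R$8.46
Training Fund Levy: 7.5% × R$2,890.00 = R$216.75
Total: R$121.18 + R$8.46 + R$216.75 = R$346.39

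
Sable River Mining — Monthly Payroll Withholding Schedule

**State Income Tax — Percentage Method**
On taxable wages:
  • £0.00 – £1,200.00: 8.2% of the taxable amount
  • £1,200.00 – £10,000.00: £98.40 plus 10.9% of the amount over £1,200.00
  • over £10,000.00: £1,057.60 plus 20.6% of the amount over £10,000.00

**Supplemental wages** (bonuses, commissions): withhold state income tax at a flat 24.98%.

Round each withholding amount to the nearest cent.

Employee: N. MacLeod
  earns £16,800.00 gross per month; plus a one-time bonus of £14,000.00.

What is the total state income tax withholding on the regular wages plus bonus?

£5,955.60

State Income Tax: taxable = £16,800.00
  £1,057.60 + 20.6% × (£16,800.00 − £10,000.00) = £1,057.60 + 20.6% × £6,800.00 = £2,458.40
Supplemental (24.98% flat on bonus): 24.98% × £14,000.00 = £3,497.20
Total state income tax: £2,458.40 + £3,497.20 = £5,955.60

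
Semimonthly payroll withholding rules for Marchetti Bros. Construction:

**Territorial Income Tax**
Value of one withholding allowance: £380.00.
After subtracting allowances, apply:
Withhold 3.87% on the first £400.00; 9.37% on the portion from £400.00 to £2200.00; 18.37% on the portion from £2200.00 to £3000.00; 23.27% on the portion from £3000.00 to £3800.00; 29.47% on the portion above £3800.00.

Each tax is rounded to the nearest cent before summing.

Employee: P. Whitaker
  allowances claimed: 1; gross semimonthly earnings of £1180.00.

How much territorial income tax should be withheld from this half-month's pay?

£52.96

Territorial Income Tax: taxable = £1180.00 − 1×£380.00 = £800.00
  £15.48 + 9.37% × (£800.00 − £400.00) = £15.48 + 9.37% × £400.00 = £52.96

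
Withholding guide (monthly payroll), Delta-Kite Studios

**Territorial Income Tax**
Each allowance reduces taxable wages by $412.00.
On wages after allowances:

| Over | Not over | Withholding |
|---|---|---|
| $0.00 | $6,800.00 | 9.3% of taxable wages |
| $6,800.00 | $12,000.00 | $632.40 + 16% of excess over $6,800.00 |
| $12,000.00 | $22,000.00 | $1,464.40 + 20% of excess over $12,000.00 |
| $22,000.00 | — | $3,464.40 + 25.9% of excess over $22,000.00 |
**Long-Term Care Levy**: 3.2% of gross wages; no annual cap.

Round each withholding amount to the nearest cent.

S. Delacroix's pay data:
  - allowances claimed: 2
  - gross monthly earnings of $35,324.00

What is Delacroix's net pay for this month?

Territorial Income Tax: taxable = $35,324.00 − 2×$412.00 = $34,500.00
  $3,464.40 + 25.9% × ($34,500.00 − $22,000.00) = $3,464.40 + 25.9% × $12,500.00 = $6,701.90
Long-Term Care Levy: 3.2% × $35,324.00 = $1,130.37
Total withheld: $6,701.90 + $1,130.37 = $7,832.27
Net pay: $35,324.00 − $7,832.27 = $27,491.73

$27,491.73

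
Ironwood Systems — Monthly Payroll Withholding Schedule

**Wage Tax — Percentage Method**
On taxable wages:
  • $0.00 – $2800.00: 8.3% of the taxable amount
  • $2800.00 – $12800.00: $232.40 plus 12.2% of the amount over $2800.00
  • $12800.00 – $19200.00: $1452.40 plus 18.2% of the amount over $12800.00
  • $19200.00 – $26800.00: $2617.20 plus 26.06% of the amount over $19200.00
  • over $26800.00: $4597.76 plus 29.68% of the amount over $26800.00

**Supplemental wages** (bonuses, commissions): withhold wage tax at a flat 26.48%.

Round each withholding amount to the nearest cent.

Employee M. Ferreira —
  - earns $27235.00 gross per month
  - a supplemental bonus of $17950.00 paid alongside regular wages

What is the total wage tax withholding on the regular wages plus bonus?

$9480.03

Wage Tax: taxable = $27235.00
  $4597.76 + 29.68% × ($27235.00 − $26800.00) = $4597.76 + 29.68% × $435.00 = $4726.87
Supplemental (26.48% flat on bonus): 26.48% × $17950.00 = $4753.16
Total wage tax: $4726.87 + $4753.16 = $9480.03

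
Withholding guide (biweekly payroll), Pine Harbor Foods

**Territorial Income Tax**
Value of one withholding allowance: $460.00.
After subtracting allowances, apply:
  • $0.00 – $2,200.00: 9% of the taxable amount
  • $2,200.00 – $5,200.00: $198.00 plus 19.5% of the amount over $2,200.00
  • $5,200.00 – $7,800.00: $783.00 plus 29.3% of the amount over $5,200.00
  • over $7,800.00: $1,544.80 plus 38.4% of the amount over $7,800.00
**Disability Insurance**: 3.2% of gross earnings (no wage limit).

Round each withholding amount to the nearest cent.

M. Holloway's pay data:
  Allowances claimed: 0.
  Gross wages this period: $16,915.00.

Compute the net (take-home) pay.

Territorial Income Tax: taxable = $16,915.00
  $1,544.80 + 38.4% × ($16,915.00 − $7,800.00) = $1,544.80 + 38.4% × $9,115.00 = $5,044.96
Disability Insurance: 3.2% × $16,915.00 = $541.28
Total withheld: $5,044.96 + $541.28 = $5,586.24
Net pay: $16,915.00 − $5,586.24 = $11,328.76

$11,328.76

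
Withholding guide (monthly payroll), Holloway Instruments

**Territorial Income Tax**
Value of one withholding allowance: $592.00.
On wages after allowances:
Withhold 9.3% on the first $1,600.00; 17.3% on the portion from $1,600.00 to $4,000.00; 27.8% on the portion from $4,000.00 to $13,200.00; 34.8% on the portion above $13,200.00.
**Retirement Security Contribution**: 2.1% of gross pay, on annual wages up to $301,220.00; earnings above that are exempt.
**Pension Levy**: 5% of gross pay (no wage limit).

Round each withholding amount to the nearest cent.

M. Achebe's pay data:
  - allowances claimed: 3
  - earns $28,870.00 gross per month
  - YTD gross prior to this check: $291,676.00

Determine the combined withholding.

$9,600.63

Territorial Income Tax: taxable = $28,870.00 − 3×$592.00 = $27,094.00
  $3,121.60 + 34.8% × ($27,094.00 − $13,200.00) = $3,121.60 + 34.8% × $13,894.00 = $7,956.71
Retirement Security Contribution: cap $301,220.00 − YTD $291,676.00 = $9,544.00 subject; 2.1% × $9,544.00 = $200.42
Pension Levy: 5% × $28,870.00 = $1,443.50
Total: $7,956.71 + $200.42 + $1,443.50 = $9,600.63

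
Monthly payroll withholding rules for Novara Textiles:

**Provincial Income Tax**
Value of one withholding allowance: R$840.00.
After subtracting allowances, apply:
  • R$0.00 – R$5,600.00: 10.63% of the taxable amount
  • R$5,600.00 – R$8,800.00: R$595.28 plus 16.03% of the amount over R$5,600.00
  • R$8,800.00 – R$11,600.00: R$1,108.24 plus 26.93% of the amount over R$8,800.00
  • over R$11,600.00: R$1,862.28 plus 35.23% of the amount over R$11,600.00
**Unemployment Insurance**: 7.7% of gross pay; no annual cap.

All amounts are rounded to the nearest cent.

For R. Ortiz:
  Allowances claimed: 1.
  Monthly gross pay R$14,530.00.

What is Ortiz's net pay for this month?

Provincial Income Tax: taxable = R$14,530.00 − 1×R$840.00 = R$13,690.00
  R$1,862.28 + 35.23% × (R$13,690.00 − R$11,600.00) = R$1,862.28 + 35.23% × R$2,090.00 = R$2,598.59
Unemployment Insurance: 7.7% × R$14,530.00 = R$1,118.81
Total withheld: R$2,598.59 + R$1,118.81 = R$3,717.40
Net pay: R$14,530.00 − R$3,717.40 = R$10,812.60

R$10,812.60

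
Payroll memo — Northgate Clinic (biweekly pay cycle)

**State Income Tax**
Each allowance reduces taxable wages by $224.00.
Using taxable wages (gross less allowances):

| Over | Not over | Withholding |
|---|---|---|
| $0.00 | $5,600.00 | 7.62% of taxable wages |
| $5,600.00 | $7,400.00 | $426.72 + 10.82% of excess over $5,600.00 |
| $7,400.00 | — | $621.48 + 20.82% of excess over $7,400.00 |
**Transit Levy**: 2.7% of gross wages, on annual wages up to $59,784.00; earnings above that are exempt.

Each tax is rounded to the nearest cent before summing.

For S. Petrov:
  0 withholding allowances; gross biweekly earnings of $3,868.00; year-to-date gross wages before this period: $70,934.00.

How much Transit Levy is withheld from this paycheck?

Transit Levy: YTD $70,934.00 ≥ cap $59,784.00 → $0.00

$0.00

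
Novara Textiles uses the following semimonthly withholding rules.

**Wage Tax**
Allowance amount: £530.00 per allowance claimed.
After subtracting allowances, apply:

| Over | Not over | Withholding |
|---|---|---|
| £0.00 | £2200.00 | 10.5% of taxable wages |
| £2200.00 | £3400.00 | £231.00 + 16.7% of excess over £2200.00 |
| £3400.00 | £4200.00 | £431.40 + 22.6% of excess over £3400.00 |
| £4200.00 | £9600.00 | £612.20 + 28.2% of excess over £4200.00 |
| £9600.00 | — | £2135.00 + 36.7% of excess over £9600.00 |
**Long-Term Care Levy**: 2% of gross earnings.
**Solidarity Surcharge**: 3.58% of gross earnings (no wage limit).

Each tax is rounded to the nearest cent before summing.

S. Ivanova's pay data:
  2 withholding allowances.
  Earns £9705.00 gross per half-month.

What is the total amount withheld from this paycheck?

£2407.23

Wage Tax: taxable = £9705.00 − 2×£530.00 = £8645.00
  £612.20 + 28.2% × (£8645.00 − £4200.00) = £612.20 + 28.2% × £4445.00 = £1865.69
Long-Term Care Levy: 2% × £9705.00 = £194.10
Solidarity Surcharge: 3.58% × £9705.00 = £347.44
Total: £1865.69 + £194.10 + £347.44 = £2407.23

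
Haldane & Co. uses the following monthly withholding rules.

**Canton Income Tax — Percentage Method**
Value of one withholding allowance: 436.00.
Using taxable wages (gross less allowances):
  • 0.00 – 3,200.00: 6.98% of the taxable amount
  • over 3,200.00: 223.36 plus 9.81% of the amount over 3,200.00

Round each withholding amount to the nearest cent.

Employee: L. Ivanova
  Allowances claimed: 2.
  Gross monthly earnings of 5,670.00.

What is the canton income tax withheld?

380.12

Canton Income Tax: taxable = 5,670.00 − 2×436.00 = 4,798.00
  223.36 + 9.81% × (4,798.00 − 3,200.00) = 223.36 + 9.81% × 1,598.00 = 380.12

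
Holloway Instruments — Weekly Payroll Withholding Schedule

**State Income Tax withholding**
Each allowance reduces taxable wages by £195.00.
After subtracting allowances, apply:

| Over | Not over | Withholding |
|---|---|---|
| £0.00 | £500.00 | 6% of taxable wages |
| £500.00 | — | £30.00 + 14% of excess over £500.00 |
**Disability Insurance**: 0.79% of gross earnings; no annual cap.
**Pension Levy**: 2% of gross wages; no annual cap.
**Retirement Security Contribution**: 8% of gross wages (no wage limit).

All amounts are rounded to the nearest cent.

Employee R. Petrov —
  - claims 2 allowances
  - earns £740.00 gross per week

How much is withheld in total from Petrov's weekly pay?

£100.85

State Income Tax: taxable = £740.00 − 2×£195.00 = £350.00
  6% × £350.00 = £21.00
Disability Insurance: 0.79% × £740.00 = £5.85
Pension Levy: 2% × £740.00 = £14.80
Retirement Security Contribution: 8% × £740.00 = £59.20
Total: £21.00 + £5.85 + £14.80 + £59.20 = £100.85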